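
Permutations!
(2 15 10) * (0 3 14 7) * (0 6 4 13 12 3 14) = [14, 1, 15, 0, 13, 5, 4, 6, 8, 9, 2, 11, 3, 12, 7, 10] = (0 14 7 6 4 13 12 3)(2 15 10)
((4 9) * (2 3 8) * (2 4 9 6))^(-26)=(9)(2 6 4 8 3)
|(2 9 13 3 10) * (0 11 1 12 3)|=9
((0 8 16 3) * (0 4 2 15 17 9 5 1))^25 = (0 3 15 5 8 4 17 1 16 2 9)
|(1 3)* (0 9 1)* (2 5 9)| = 6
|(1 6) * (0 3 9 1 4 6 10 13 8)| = |(0 3 9 1 10 13 8)(4 6)| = 14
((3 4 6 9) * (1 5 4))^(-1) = (1 3 9 6 4 5)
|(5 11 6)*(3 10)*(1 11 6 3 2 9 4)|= 14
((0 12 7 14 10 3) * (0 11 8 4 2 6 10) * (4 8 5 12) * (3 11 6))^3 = ((0 4 2 3 6 10 11 5 12 7 14))^3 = (0 3 11 7 4 6 5 14 2 10 12)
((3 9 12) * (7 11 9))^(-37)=(3 9 7 12 11)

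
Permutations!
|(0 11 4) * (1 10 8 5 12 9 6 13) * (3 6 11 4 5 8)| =|(0 4)(1 10 3 6 13)(5 12 9 11)| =20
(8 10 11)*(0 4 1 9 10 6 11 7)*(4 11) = (0 11 8 6 4 1 9 10 7) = [11, 9, 2, 3, 1, 5, 4, 0, 6, 10, 7, 8]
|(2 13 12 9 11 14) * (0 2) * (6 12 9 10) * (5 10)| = 12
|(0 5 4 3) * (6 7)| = 4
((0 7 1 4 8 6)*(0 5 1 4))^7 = (8)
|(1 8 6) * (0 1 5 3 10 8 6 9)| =|(0 1 6 5 3 10 8 9)| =8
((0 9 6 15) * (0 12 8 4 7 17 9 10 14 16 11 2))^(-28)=(0 14 11)(2 10 16)(4 6)(7 15)(8 9)(12 17)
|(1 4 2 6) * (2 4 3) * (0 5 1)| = |(0 5 1 3 2 6)| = 6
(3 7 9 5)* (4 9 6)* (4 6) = (3 7 4 9 5) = [0, 1, 2, 7, 9, 3, 6, 4, 8, 5]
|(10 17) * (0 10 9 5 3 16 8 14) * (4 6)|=|(0 10 17 9 5 3 16 8 14)(4 6)|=18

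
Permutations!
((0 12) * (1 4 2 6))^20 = (12)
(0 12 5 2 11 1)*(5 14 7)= (0 12 14 7 5 2 11 1)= [12, 0, 11, 3, 4, 2, 6, 5, 8, 9, 10, 1, 14, 13, 7]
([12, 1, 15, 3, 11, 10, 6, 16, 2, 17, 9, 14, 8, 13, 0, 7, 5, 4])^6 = (0 16 11 15 17 8 10)(2 9 12 5 14 7 4)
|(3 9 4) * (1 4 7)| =5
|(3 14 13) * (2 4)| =6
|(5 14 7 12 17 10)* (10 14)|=|(5 10)(7 12 17 14)|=4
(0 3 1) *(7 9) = (0 3 1)(7 9) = [3, 0, 2, 1, 4, 5, 6, 9, 8, 7]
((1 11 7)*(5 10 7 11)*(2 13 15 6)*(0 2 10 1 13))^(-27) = ((0 2)(1 5)(6 10 7 13 15))^(-27) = (0 2)(1 5)(6 13 10 15 7)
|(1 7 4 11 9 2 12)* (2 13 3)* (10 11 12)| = |(1 7 4 12)(2 10 11 9 13 3)| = 12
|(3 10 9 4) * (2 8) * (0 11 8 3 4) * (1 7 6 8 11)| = |(11)(0 1 7 6 8 2 3 10 9)| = 9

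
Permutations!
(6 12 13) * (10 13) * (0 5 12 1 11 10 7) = [5, 11, 2, 3, 4, 12, 1, 0, 8, 9, 13, 10, 7, 6] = (0 5 12 7)(1 11 10 13 6)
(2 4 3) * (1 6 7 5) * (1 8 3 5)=[0, 6, 4, 2, 5, 8, 7, 1, 3]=(1 6 7)(2 4 5 8 3)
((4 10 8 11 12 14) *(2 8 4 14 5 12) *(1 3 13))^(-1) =((14)(1 3 13)(2 8 11)(4 10)(5 12))^(-1) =(14)(1 13 3)(2 11 8)(4 10)(5 12)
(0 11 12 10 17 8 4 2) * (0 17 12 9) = (0 11 9)(2 17 8 4)(10 12) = [11, 1, 17, 3, 2, 5, 6, 7, 4, 0, 12, 9, 10, 13, 14, 15, 16, 8]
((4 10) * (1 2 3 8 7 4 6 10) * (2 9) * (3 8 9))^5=((1 3 9 2 8 7 4)(6 10))^5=(1 7 2 3 4 8 9)(6 10)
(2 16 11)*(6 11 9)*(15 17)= (2 16 9 6 11)(15 17)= [0, 1, 16, 3, 4, 5, 11, 7, 8, 6, 10, 2, 12, 13, 14, 17, 9, 15]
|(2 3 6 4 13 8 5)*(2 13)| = |(2 3 6 4)(5 13 8)| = 12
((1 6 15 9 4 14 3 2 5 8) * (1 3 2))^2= (1 15 4 2 8)(3 6 9 14 5)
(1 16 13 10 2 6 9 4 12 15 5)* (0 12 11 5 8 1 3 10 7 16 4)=(0 12 15 8 1 4 11 5 3 10 2 6 9)(7 16 13)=[12, 4, 6, 10, 11, 3, 9, 16, 1, 0, 2, 5, 15, 7, 14, 8, 13]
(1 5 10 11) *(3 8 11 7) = [0, 5, 2, 8, 4, 10, 6, 3, 11, 9, 7, 1] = (1 5 10 7 3 8 11)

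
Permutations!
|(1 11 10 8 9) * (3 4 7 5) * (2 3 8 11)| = |(1 2 3 4 7 5 8 9)(10 11)| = 8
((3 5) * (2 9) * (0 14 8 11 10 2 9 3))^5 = ((0 14 8 11 10 2 3 5))^5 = (0 2 8 5 10 14 3 11)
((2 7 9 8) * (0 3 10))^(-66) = ((0 3 10)(2 7 9 8))^(-66) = (10)(2 9)(7 8)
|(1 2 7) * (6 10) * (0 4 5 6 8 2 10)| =20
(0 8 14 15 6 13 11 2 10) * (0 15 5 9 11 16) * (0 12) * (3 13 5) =(0 8 14 3 13 16 12)(2 10 15 6 5 9 11) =[8, 1, 10, 13, 4, 9, 5, 7, 14, 11, 15, 2, 0, 16, 3, 6, 12]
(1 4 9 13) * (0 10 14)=[10, 4, 2, 3, 9, 5, 6, 7, 8, 13, 14, 11, 12, 1, 0]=(0 10 14)(1 4 9 13)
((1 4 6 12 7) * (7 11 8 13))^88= ((1 4 6 12 11 8 13 7))^88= (13)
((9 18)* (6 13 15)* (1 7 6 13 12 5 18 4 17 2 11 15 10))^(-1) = (1 10 13 15 11 2 17 4 9 18 5 12 6 7)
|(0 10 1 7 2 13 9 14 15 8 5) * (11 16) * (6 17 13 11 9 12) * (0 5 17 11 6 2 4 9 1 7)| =|(0 10 7 4 9 14 15 8 17 13 12 2 6 11 16 1)| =16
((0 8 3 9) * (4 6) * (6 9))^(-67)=((0 8 3 6 4 9))^(-67)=(0 9 4 6 3 8)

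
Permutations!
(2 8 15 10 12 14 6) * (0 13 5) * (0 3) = (0 13 5 3)(2 8 15 10 12 14 6) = [13, 1, 8, 0, 4, 3, 2, 7, 15, 9, 12, 11, 14, 5, 6, 10]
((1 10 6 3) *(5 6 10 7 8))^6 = (10)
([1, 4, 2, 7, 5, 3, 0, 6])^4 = (0 3 1 7 4 6 5)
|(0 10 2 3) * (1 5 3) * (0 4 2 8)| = 15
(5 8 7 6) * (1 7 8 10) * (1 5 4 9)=(1 7 6 4 9)(5 10)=[0, 7, 2, 3, 9, 10, 4, 6, 8, 1, 5]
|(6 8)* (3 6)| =3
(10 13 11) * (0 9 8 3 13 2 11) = (0 9 8 3 13)(2 11 10) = [9, 1, 11, 13, 4, 5, 6, 7, 3, 8, 2, 10, 12, 0]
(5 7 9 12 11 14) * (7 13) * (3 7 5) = (3 7 9 12 11 14)(5 13) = [0, 1, 2, 7, 4, 13, 6, 9, 8, 12, 10, 14, 11, 5, 3]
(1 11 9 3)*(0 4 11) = (0 4 11 9 3 1) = [4, 0, 2, 1, 11, 5, 6, 7, 8, 3, 10, 9]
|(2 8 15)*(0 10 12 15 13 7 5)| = |(0 10 12 15 2 8 13 7 5)| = 9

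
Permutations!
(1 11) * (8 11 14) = (1 14 8 11) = [0, 14, 2, 3, 4, 5, 6, 7, 11, 9, 10, 1, 12, 13, 8]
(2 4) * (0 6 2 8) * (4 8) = (0 6 2 8) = [6, 1, 8, 3, 4, 5, 2, 7, 0]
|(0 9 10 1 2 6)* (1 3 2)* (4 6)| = 7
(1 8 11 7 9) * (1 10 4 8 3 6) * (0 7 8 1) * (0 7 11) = (0 11 8)(1 3 6 7 9 10 4) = [11, 3, 2, 6, 1, 5, 7, 9, 0, 10, 4, 8]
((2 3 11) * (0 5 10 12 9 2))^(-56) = (12)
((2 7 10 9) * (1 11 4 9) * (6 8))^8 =(1 11 4 9 2 7 10)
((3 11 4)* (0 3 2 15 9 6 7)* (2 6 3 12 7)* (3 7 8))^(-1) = ((0 12 8 3 11 4 6 2 15 9 7))^(-1) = (0 7 9 15 2 6 4 11 3 8 12)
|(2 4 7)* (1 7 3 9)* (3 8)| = 7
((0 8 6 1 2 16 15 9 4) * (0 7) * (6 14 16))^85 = (0 9 14 7 15 8 4 16)(1 2 6)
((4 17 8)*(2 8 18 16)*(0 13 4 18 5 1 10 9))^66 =(0 4 5 10)(1 9 13 17)(2 18)(8 16)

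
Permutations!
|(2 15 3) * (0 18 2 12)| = |(0 18 2 15 3 12)| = 6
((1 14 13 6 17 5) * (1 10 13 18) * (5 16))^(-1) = ((1 14 18)(5 10 13 6 17 16))^(-1) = (1 18 14)(5 16 17 6 13 10)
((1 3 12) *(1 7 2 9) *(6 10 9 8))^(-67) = (1 8 3 6 12 10 7 9 2) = ((1 3 12 7 2 8 6 10 9))^(-67)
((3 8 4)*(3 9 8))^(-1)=(4 8 9)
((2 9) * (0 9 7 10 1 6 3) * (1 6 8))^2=((0 9 2 7 10 6 3)(1 8))^2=(0 2 10 3 9 7 6)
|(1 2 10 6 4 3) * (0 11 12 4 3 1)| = |(0 11 12 4 1 2 10 6 3)| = 9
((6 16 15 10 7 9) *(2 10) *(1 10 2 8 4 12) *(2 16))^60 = (1 2 12 6 4 9 8 7 15 10 16)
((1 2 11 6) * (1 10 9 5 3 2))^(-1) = (2 3 5 9 10 6 11)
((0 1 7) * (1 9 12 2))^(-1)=((0 9 12 2 1 7))^(-1)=(0 7 1 2 12 9)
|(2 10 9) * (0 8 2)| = 5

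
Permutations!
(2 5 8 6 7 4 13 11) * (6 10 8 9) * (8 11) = (2 5 9 6 7 4 13 8 10 11) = [0, 1, 5, 3, 13, 9, 7, 4, 10, 6, 11, 2, 12, 8]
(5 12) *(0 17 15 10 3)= (0 17 15 10 3)(5 12)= [17, 1, 2, 0, 4, 12, 6, 7, 8, 9, 3, 11, 5, 13, 14, 10, 16, 15]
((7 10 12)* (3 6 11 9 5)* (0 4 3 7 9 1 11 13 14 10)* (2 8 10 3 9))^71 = ((0 4 9 5 7)(1 11)(2 8 10 12)(3 6 13 14))^71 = (0 4 9 5 7)(1 11)(2 12 10 8)(3 14 13 6)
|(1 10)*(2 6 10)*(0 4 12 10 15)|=8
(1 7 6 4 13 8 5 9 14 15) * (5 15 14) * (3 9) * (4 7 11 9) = (1 11 9 5 3 4 13 8 15)(6 7) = [0, 11, 2, 4, 13, 3, 7, 6, 15, 5, 10, 9, 12, 8, 14, 1]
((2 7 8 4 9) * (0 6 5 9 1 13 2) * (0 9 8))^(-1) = ((0 6 5 8 4 1 13 2 7))^(-1) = (0 7 2 13 1 4 8 5 6)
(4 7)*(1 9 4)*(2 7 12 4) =(1 9 2 7)(4 12) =[0, 9, 7, 3, 12, 5, 6, 1, 8, 2, 10, 11, 4]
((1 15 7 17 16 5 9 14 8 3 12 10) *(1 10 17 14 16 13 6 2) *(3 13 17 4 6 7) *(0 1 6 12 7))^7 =(17)(0 13 8 14 7 3 15 1)(2 6)(4 12)(5 9 16)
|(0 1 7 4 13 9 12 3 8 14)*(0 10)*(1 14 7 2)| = 42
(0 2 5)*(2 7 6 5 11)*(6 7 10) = [10, 1, 11, 3, 4, 0, 5, 7, 8, 9, 6, 2] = (0 10 6 5)(2 11)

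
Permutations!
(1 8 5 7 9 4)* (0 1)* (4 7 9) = (0 1 8 5 9 7 4) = [1, 8, 2, 3, 0, 9, 6, 4, 5, 7]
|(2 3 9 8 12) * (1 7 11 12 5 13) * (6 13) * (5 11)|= 30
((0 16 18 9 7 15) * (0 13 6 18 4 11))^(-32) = ((0 16 4 11)(6 18 9 7 15 13))^(-32) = (6 15 9)(7 18 13)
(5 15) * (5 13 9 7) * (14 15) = [0, 1, 2, 3, 4, 14, 6, 5, 8, 7, 10, 11, 12, 9, 15, 13] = (5 14 15 13 9 7)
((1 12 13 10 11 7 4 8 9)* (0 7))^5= (0 1)(4 13)(7 12)(8 10)(9 11)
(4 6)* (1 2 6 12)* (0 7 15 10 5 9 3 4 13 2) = (0 7 15 10 5 9 3 4 12 1)(2 6 13) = [7, 0, 6, 4, 12, 9, 13, 15, 8, 3, 5, 11, 1, 2, 14, 10]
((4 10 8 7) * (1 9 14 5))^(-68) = (14)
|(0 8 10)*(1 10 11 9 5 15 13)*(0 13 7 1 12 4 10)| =8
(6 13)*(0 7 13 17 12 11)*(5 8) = [7, 1, 2, 3, 4, 8, 17, 13, 5, 9, 10, 0, 11, 6, 14, 15, 16, 12] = (0 7 13 6 17 12 11)(5 8)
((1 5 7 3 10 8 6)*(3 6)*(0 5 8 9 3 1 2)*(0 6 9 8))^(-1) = ((0 5 7 9 3 10 8 1)(2 6))^(-1) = (0 1 8 10 3 9 7 5)(2 6)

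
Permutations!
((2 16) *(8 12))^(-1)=(2 16)(8 12)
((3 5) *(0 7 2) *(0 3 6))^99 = (0 3)(2 6)(5 7)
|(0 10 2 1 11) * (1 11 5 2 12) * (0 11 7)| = 7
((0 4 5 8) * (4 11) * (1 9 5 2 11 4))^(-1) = (0 8 5 9 1 11 2 4)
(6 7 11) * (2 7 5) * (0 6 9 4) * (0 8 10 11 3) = (0 6 5 2 7 3)(4 8 10 11 9) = [6, 1, 7, 0, 8, 2, 5, 3, 10, 4, 11, 9]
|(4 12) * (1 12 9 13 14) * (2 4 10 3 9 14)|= 9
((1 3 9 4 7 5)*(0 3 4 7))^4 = (0 5 3 1 9 4 7)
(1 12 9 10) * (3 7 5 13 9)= [0, 12, 2, 7, 4, 13, 6, 5, 8, 10, 1, 11, 3, 9]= (1 12 3 7 5 13 9 10)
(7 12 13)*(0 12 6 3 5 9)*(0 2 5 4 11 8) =[12, 1, 5, 4, 11, 9, 3, 6, 0, 2, 10, 8, 13, 7] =(0 12 13 7 6 3 4 11 8)(2 5 9)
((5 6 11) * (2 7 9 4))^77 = ((2 7 9 4)(5 6 11))^77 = (2 7 9 4)(5 11 6)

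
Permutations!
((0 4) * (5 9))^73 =(0 4)(5 9)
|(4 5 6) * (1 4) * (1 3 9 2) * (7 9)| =|(1 4 5 6 3 7 9 2)| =8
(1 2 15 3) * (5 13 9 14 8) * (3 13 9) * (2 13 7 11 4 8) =(1 13 3)(2 15 7 11 4 8 5 9 14) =[0, 13, 15, 1, 8, 9, 6, 11, 5, 14, 10, 4, 12, 3, 2, 7]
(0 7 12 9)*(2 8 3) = (0 7 12 9)(2 8 3) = [7, 1, 8, 2, 4, 5, 6, 12, 3, 0, 10, 11, 9]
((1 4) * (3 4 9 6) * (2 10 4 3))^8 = (1 6 10)(2 4 9) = ((1 9 6 2 10 4))^8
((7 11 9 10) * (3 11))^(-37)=(3 10 11 7 9)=((3 11 9 10 7))^(-37)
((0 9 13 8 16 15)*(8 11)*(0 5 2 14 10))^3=((0 9 13 11 8 16 15 5 2 14 10))^3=(0 11 15 14 9 8 5 10 13 16 2)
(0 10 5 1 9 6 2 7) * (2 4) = (0 10 5 1 9 6 4 2 7) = [10, 9, 7, 3, 2, 1, 4, 0, 8, 6, 5]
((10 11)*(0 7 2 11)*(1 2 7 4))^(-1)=(0 10 11 2 1 4)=((0 4 1 2 11 10))^(-1)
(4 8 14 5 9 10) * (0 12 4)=(0 12 4 8 14 5 9 10)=[12, 1, 2, 3, 8, 9, 6, 7, 14, 10, 0, 11, 4, 13, 5]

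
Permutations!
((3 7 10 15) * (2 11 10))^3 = (2 15)(3 11)(7 10) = ((2 11 10 15 3 7))^3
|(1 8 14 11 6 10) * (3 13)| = 6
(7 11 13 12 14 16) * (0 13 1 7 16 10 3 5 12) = (16)(0 13)(1 7 11)(3 5 12 14 10) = [13, 7, 2, 5, 4, 12, 6, 11, 8, 9, 3, 1, 14, 0, 10, 15, 16]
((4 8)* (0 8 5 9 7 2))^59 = (0 5 2 4 7 8 9)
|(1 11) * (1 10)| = 3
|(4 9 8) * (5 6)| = |(4 9 8)(5 6)| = 6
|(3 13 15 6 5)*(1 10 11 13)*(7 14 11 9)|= |(1 10 9 7 14 11 13 15 6 5 3)|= 11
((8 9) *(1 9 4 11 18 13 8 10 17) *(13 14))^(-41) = ((1 9 10 17)(4 11 18 14 13 8))^(-41) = (1 17 10 9)(4 11 18 14 13 8)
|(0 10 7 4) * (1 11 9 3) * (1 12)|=20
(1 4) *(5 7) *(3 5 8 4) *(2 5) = [0, 3, 5, 2, 1, 7, 6, 8, 4] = (1 3 2 5 7 8 4)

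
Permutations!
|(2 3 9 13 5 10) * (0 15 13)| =|(0 15 13 5 10 2 3 9)| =8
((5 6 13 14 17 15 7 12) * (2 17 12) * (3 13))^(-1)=((2 17 15 7)(3 13 14 12 5 6))^(-1)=(2 7 15 17)(3 6 5 12 14 13)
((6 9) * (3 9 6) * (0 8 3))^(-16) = (9)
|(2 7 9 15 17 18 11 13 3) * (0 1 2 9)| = |(0 1 2 7)(3 9 15 17 18 11 13)| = 28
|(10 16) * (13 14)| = |(10 16)(13 14)| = 2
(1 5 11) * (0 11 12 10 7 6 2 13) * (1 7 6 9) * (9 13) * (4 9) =(0 11 7 13)(1 5 12 10 6 2 4 9) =[11, 5, 4, 3, 9, 12, 2, 13, 8, 1, 6, 7, 10, 0]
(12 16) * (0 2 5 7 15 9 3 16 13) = (0 2 5 7 15 9 3 16 12 13) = [2, 1, 5, 16, 4, 7, 6, 15, 8, 3, 10, 11, 13, 0, 14, 9, 12]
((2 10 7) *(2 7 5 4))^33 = (2 10 5 4)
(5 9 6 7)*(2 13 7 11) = (2 13 7 5 9 6 11) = [0, 1, 13, 3, 4, 9, 11, 5, 8, 6, 10, 2, 12, 7]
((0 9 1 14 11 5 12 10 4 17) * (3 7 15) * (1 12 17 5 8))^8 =(0 9 12 10 4 5 17)(3 15 7)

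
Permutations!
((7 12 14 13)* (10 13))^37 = ((7 12 14 10 13))^37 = (7 14 13 12 10)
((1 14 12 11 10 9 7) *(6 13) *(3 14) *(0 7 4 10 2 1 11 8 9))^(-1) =(0 10 4 9 8 12 14 3 1 2 11 7)(6 13)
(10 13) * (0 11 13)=(0 11 13 10)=[11, 1, 2, 3, 4, 5, 6, 7, 8, 9, 0, 13, 12, 10]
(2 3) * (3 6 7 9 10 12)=(2 6 7 9 10 12 3)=[0, 1, 6, 2, 4, 5, 7, 9, 8, 10, 12, 11, 3]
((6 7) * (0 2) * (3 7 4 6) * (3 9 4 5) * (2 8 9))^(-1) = (0 2 7 3 5 6 4 9 8)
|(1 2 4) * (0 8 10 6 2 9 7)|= |(0 8 10 6 2 4 1 9 7)|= 9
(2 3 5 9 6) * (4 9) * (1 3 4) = (1 3 5)(2 4 9 6) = [0, 3, 4, 5, 9, 1, 2, 7, 8, 6]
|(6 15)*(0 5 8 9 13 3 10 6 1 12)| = 11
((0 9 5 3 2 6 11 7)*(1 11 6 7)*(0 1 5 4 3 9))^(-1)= (1 7 2 3 4 9 5 11)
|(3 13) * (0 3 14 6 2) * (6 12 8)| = 8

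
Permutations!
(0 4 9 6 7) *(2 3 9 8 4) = (0 2 3 9 6 7)(4 8) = [2, 1, 3, 9, 8, 5, 7, 0, 4, 6]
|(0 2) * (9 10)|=|(0 2)(9 10)|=2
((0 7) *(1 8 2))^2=(1 2 8)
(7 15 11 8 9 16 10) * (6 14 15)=[0, 1, 2, 3, 4, 5, 14, 6, 9, 16, 7, 8, 12, 13, 15, 11, 10]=(6 14 15 11 8 9 16 10 7)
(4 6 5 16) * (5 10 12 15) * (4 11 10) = (4 6)(5 16 11 10 12 15) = [0, 1, 2, 3, 6, 16, 4, 7, 8, 9, 12, 10, 15, 13, 14, 5, 11]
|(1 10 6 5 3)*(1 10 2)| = 4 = |(1 2)(3 10 6 5)|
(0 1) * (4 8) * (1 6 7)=(0 6 7 1)(4 8)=[6, 0, 2, 3, 8, 5, 7, 1, 4]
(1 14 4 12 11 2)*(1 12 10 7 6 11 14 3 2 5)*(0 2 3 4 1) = (0 2 12 14 1 4 10 7 6 11 5) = [2, 4, 12, 3, 10, 0, 11, 6, 8, 9, 7, 5, 14, 13, 1]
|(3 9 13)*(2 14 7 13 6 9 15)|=|(2 14 7 13 3 15)(6 9)|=6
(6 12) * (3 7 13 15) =[0, 1, 2, 7, 4, 5, 12, 13, 8, 9, 10, 11, 6, 15, 14, 3] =(3 7 13 15)(6 12)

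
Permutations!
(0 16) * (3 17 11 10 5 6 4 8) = (0 16)(3 17 11 10 5 6 4 8) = [16, 1, 2, 17, 8, 6, 4, 7, 3, 9, 5, 10, 12, 13, 14, 15, 0, 11]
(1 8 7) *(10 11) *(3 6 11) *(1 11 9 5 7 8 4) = [0, 4, 2, 6, 1, 7, 9, 11, 8, 5, 3, 10] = (1 4)(3 6 9 5 7 11 10)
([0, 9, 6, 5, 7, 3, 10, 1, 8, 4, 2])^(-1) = (1 7 4 9)(2 10 6)(3 5)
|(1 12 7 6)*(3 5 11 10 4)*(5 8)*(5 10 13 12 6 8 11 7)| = 18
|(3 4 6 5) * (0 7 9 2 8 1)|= 12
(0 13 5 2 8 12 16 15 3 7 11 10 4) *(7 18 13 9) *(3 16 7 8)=(0 9 8 12 7 11 10 4)(2 3 18 13 5)(15 16)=[9, 1, 3, 18, 0, 2, 6, 11, 12, 8, 4, 10, 7, 5, 14, 16, 15, 17, 13]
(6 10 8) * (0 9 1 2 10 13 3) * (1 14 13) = (0 9 14 13 3)(1 2 10 8 6) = [9, 2, 10, 0, 4, 5, 1, 7, 6, 14, 8, 11, 12, 3, 13]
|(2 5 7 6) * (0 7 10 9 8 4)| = 9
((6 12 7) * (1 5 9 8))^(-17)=(1 8 9 5)(6 12 7)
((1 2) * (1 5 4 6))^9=(1 6 4 5 2)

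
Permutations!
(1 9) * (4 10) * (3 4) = (1 9)(3 4 10) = [0, 9, 2, 4, 10, 5, 6, 7, 8, 1, 3]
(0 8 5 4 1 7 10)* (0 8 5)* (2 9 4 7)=(0 5 7 10 8)(1 2 9 4)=[5, 2, 9, 3, 1, 7, 6, 10, 0, 4, 8]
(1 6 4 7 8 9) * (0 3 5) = (0 3 5)(1 6 4 7 8 9) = [3, 6, 2, 5, 7, 0, 4, 8, 9, 1]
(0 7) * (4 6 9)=(0 7)(4 6 9)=[7, 1, 2, 3, 6, 5, 9, 0, 8, 4]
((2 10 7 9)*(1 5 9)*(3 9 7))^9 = ((1 5 7)(2 10 3 9))^9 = (2 10 3 9)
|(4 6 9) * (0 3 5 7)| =12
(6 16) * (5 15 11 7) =(5 15 11 7)(6 16) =[0, 1, 2, 3, 4, 15, 16, 5, 8, 9, 10, 7, 12, 13, 14, 11, 6]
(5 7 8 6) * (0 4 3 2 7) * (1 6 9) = [4, 6, 7, 2, 3, 0, 5, 8, 9, 1] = (0 4 3 2 7 8 9 1 6 5)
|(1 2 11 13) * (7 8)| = |(1 2 11 13)(7 8)| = 4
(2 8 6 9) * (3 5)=[0, 1, 8, 5, 4, 3, 9, 7, 6, 2]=(2 8 6 9)(3 5)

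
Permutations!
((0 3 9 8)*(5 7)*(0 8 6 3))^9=(9)(5 7)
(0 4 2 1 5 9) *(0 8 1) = (0 4 2)(1 5 9 8) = [4, 5, 0, 3, 2, 9, 6, 7, 1, 8]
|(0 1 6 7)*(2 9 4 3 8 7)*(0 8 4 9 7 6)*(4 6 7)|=|(9)(0 1)(2 4 3 6)(7 8)|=4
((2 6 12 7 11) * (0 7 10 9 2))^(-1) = ((0 7 11)(2 6 12 10 9))^(-1) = (0 11 7)(2 9 10 12 6)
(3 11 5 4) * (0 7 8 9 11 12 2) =(0 7 8 9 11 5 4 3 12 2) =[7, 1, 0, 12, 3, 4, 6, 8, 9, 11, 10, 5, 2]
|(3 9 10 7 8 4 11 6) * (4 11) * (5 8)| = 8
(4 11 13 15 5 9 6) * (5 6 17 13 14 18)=(4 11 14 18 5 9 17 13 15 6)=[0, 1, 2, 3, 11, 9, 4, 7, 8, 17, 10, 14, 12, 15, 18, 6, 16, 13, 5]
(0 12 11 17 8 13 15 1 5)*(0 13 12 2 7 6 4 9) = (0 2 7 6 4 9)(1 5 13 15)(8 12 11 17) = [2, 5, 7, 3, 9, 13, 4, 6, 12, 0, 10, 17, 11, 15, 14, 1, 16, 8]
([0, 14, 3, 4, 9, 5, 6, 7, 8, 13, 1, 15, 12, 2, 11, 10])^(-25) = [0, 1, 2, 3, 4, 5, 6, 7, 8, 9, 10, 11, 12, 13, 14, 15]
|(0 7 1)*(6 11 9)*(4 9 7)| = 7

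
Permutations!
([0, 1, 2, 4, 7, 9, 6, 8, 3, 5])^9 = (3 4 7 8)(5 9)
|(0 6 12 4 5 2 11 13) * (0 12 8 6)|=|(2 11 13 12 4 5)(6 8)|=6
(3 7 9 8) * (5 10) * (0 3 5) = (0 3 7 9 8 5 10) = [3, 1, 2, 7, 4, 10, 6, 9, 5, 8, 0]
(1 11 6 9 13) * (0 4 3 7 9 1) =(0 4 3 7 9 13)(1 11 6) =[4, 11, 2, 7, 3, 5, 1, 9, 8, 13, 10, 6, 12, 0]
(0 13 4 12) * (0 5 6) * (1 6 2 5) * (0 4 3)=(0 13 3)(1 6 4 12)(2 5)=[13, 6, 5, 0, 12, 2, 4, 7, 8, 9, 10, 11, 1, 3]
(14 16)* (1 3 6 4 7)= [0, 3, 2, 6, 7, 5, 4, 1, 8, 9, 10, 11, 12, 13, 16, 15, 14]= (1 3 6 4 7)(14 16)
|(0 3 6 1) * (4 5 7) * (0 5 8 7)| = 15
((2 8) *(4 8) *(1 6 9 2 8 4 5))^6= (1 6 9 2 5)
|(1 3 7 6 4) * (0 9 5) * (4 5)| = |(0 9 4 1 3 7 6 5)| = 8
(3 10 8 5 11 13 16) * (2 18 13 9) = (2 18 13 16 3 10 8 5 11 9) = [0, 1, 18, 10, 4, 11, 6, 7, 5, 2, 8, 9, 12, 16, 14, 15, 3, 17, 13]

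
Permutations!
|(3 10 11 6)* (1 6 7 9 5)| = |(1 6 3 10 11 7 9 5)| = 8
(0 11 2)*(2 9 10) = [11, 1, 0, 3, 4, 5, 6, 7, 8, 10, 2, 9] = (0 11 9 10 2)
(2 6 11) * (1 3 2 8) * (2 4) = [0, 3, 6, 4, 2, 5, 11, 7, 1, 9, 10, 8] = (1 3 4 2 6 11 8)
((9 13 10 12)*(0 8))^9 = (0 8)(9 13 10 12)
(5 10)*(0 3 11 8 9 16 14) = (0 3 11 8 9 16 14)(5 10) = [3, 1, 2, 11, 4, 10, 6, 7, 9, 16, 5, 8, 12, 13, 0, 15, 14]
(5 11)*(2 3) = (2 3)(5 11) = [0, 1, 3, 2, 4, 11, 6, 7, 8, 9, 10, 5]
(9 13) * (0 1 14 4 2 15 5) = (0 1 14 4 2 15 5)(9 13) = [1, 14, 15, 3, 2, 0, 6, 7, 8, 13, 10, 11, 12, 9, 4, 5]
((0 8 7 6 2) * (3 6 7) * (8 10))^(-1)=((0 10 8 3 6 2))^(-1)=(0 2 6 3 8 10)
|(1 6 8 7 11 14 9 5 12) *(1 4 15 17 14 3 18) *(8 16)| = 56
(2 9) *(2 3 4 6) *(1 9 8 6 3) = (1 9)(2 8 6)(3 4) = [0, 9, 8, 4, 3, 5, 2, 7, 6, 1]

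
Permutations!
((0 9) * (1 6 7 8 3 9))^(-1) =(0 9 3 8 7 6 1)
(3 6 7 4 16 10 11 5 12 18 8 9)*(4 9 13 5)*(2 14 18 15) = (2 14 18 8 13 5 12 15)(3 6 7 9)(4 16 10 11) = [0, 1, 14, 6, 16, 12, 7, 9, 13, 3, 11, 4, 15, 5, 18, 2, 10, 17, 8]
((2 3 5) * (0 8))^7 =(0 8)(2 3 5)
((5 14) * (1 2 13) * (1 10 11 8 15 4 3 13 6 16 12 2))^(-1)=(2 12 16 6)(3 4 15 8 11 10 13)(5 14)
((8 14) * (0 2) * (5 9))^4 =((0 2)(5 9)(8 14))^4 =(14)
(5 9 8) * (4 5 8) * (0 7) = (0 7)(4 5 9) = [7, 1, 2, 3, 5, 9, 6, 0, 8, 4]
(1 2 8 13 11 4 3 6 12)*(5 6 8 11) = [0, 2, 11, 8, 3, 6, 12, 7, 13, 9, 10, 4, 1, 5] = (1 2 11 4 3 8 13 5 6 12)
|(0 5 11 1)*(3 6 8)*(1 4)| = 15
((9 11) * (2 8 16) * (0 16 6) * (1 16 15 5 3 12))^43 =((0 15 5 3 12 1 16 2 8 6)(9 11))^43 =(0 3 16 6 5 1 8 15 12 2)(9 11)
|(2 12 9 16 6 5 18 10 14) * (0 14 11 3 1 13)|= 14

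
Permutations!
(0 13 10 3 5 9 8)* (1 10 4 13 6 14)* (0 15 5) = (0 6 14 1 10 3)(4 13)(5 9 8 15) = [6, 10, 2, 0, 13, 9, 14, 7, 15, 8, 3, 11, 12, 4, 1, 5]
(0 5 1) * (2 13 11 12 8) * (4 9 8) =(0 5 1)(2 13 11 12 4 9 8) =[5, 0, 13, 3, 9, 1, 6, 7, 2, 8, 10, 12, 4, 11]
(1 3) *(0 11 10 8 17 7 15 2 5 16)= (0 11 10 8 17 7 15 2 5 16)(1 3)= [11, 3, 5, 1, 4, 16, 6, 15, 17, 9, 8, 10, 12, 13, 14, 2, 0, 7]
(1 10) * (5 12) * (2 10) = (1 2 10)(5 12) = [0, 2, 10, 3, 4, 12, 6, 7, 8, 9, 1, 11, 5]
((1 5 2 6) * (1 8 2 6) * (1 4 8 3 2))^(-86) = (1 4 3 5 8 2 6)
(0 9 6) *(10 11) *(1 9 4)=(0 4 1 9 6)(10 11)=[4, 9, 2, 3, 1, 5, 0, 7, 8, 6, 11, 10]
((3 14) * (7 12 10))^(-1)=((3 14)(7 12 10))^(-1)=(3 14)(7 10 12)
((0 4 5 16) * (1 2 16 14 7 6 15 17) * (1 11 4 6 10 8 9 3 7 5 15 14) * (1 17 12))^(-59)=(0 6 14 5 17 11 4 15 12 1 2 16)(3 7 10 8 9)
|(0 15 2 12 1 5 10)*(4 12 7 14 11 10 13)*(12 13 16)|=28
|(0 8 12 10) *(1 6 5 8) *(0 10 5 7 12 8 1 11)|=10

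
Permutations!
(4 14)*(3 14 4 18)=(3 14 18)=[0, 1, 2, 14, 4, 5, 6, 7, 8, 9, 10, 11, 12, 13, 18, 15, 16, 17, 3]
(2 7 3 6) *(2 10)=(2 7 3 6 10)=[0, 1, 7, 6, 4, 5, 10, 3, 8, 9, 2]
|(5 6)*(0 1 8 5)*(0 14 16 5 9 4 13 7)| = 28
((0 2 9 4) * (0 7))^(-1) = (0 7 4 9 2)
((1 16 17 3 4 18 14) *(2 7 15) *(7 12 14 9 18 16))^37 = ((1 7 15 2 12 14)(3 4 16 17)(9 18))^37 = (1 7 15 2 12 14)(3 4 16 17)(9 18)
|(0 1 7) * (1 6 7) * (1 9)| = 6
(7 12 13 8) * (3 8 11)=[0, 1, 2, 8, 4, 5, 6, 12, 7, 9, 10, 3, 13, 11]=(3 8 7 12 13 11)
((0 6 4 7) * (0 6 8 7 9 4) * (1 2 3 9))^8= (1 9 2 4 3)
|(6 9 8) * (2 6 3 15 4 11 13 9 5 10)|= |(2 6 5 10)(3 15 4 11 13 9 8)|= 28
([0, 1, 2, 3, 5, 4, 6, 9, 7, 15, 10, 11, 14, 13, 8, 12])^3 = (4 5)(7 12)(8 15)(9 14)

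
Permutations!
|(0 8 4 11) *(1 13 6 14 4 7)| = |(0 8 7 1 13 6 14 4 11)| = 9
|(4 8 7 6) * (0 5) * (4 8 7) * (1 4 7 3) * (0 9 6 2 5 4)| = 12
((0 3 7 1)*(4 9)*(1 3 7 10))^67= (0 3 1 7 10)(4 9)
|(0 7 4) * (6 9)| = 6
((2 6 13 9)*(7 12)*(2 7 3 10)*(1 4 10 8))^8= ((1 4 10 2 6 13 9 7 12 3 8))^8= (1 12 13 10 8 7 6 4 3 9 2)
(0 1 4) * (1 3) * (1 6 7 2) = (0 3 6 7 2 1 4) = [3, 4, 1, 6, 0, 5, 7, 2]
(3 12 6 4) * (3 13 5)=(3 12 6 4 13 5)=[0, 1, 2, 12, 13, 3, 4, 7, 8, 9, 10, 11, 6, 5]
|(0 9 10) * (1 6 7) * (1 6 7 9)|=|(0 1 7 6 9 10)|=6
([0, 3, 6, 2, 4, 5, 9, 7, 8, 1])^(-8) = (1 2 9 3 6)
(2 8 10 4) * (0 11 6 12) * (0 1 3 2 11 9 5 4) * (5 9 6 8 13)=(0 6 12 1 3 2 13 5 4 11 8 10)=[6, 3, 13, 2, 11, 4, 12, 7, 10, 9, 0, 8, 1, 5]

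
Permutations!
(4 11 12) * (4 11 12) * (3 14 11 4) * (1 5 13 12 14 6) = (1 5 13 12 4 14 11 3 6) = [0, 5, 2, 6, 14, 13, 1, 7, 8, 9, 10, 3, 4, 12, 11]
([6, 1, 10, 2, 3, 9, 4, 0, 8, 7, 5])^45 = (10)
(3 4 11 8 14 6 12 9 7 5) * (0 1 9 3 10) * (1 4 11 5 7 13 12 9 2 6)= [4, 2, 6, 11, 5, 10, 9, 7, 14, 13, 0, 8, 3, 12, 1]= (0 4 5 10)(1 2 6 9 13 12 3 11 8 14)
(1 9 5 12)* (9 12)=(1 12)(5 9)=[0, 12, 2, 3, 4, 9, 6, 7, 8, 5, 10, 11, 1]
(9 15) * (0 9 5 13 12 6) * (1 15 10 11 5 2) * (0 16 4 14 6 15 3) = (0 9 10 11 5 13 12 15 2 1 3)(4 14 6 16) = [9, 3, 1, 0, 14, 13, 16, 7, 8, 10, 11, 5, 15, 12, 6, 2, 4]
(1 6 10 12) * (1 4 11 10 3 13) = (1 6 3 13)(4 11 10 12) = [0, 6, 2, 13, 11, 5, 3, 7, 8, 9, 12, 10, 4, 1]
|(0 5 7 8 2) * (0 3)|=|(0 5 7 8 2 3)|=6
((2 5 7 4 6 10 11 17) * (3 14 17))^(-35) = (2 10)(3 7)(4 14)(5 11)(6 17)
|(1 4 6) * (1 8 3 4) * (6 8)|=3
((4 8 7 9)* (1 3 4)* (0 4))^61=(0 1 7 4 3 9 8)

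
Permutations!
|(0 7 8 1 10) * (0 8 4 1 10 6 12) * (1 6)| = 10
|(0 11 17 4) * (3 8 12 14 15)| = 20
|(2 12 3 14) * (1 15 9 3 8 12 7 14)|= |(1 15 9 3)(2 7 14)(8 12)|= 12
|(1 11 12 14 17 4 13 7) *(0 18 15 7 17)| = |(0 18 15 7 1 11 12 14)(4 13 17)| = 24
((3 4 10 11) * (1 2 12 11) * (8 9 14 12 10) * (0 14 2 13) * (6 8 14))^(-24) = (3 4 14 12 11)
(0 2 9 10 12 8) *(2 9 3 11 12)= (0 9 10 2 3 11 12 8)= [9, 1, 3, 11, 4, 5, 6, 7, 0, 10, 2, 12, 8]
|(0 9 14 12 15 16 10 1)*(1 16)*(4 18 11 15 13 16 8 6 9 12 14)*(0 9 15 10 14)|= 45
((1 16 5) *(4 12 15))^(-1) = ((1 16 5)(4 12 15))^(-1) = (1 5 16)(4 15 12)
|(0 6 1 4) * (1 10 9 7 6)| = |(0 1 4)(6 10 9 7)| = 12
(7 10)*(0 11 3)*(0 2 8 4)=(0 11 3 2 8 4)(7 10)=[11, 1, 8, 2, 0, 5, 6, 10, 4, 9, 7, 3]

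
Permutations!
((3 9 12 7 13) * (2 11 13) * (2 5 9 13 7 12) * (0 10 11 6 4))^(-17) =(0 10 11 7 5 9 2 6 4)(3 13)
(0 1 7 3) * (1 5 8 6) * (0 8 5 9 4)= (0 9 4)(1 7 3 8 6)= [9, 7, 2, 8, 0, 5, 1, 3, 6, 4]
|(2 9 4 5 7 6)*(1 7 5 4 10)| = 6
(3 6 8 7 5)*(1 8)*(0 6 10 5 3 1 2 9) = (0 6 2 9)(1 8 7 3 10 5) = [6, 8, 9, 10, 4, 1, 2, 3, 7, 0, 5]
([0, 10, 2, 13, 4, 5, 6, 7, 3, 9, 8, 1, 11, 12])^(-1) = [0, 11, 2, 8, 4, 5, 6, 7, 10, 9, 1, 12, 13, 3]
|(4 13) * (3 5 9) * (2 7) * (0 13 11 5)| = 14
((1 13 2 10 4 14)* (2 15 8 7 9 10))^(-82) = ((1 13 15 8 7 9 10 4 14))^(-82) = (1 14 4 10 9 7 8 15 13)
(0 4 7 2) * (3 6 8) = (0 4 7 2)(3 6 8) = [4, 1, 0, 6, 7, 5, 8, 2, 3]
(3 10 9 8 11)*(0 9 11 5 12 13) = (0 9 8 5 12 13)(3 10 11) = [9, 1, 2, 10, 4, 12, 6, 7, 5, 8, 11, 3, 13, 0]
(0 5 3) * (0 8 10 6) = [5, 1, 2, 8, 4, 3, 0, 7, 10, 9, 6] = (0 5 3 8 10 6)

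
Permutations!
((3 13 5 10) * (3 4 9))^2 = (3 5 4)(9 13 10)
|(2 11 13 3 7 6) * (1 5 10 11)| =|(1 5 10 11 13 3 7 6 2)| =9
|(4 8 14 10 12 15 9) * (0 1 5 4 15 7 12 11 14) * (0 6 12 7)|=|(0 1 5 4 8 6 12)(9 15)(10 11 14)|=42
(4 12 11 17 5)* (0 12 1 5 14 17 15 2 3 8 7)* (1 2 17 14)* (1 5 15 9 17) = [12, 15, 3, 8, 2, 4, 6, 0, 7, 17, 10, 9, 11, 13, 14, 1, 16, 5] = (0 12 11 9 17 5 4 2 3 8 7)(1 15)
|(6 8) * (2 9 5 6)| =|(2 9 5 6 8)| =5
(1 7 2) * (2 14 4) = (1 7 14 4 2) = [0, 7, 1, 3, 2, 5, 6, 14, 8, 9, 10, 11, 12, 13, 4]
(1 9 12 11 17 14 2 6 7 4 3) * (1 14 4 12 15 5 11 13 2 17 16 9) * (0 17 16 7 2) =(0 17 4 3 14 16 9 15 5 11 7 12 13)(2 6) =[17, 1, 6, 14, 3, 11, 2, 12, 8, 15, 10, 7, 13, 0, 16, 5, 9, 4]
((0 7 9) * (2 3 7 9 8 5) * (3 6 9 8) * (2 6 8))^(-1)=(0 9 6 5 8 2)(3 7)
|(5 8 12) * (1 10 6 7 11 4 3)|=|(1 10 6 7 11 4 3)(5 8 12)|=21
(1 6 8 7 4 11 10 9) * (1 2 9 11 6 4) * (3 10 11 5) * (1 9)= (11)(1 4 6 8 7 9 2)(3 10 5)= [0, 4, 1, 10, 6, 3, 8, 9, 7, 2, 5, 11]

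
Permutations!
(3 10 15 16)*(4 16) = (3 10 15 4 16) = [0, 1, 2, 10, 16, 5, 6, 7, 8, 9, 15, 11, 12, 13, 14, 4, 3]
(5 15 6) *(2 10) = (2 10)(5 15 6) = [0, 1, 10, 3, 4, 15, 5, 7, 8, 9, 2, 11, 12, 13, 14, 6]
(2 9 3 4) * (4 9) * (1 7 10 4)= (1 7 10 4 2)(3 9)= [0, 7, 1, 9, 2, 5, 6, 10, 8, 3, 4]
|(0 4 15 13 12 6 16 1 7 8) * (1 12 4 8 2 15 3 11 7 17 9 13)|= |(0 8)(1 17 9 13 4 3 11 7 2 15)(6 16 12)|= 30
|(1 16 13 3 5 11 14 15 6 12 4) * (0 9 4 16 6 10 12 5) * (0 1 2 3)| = 15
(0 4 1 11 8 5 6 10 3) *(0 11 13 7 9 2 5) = [4, 13, 5, 11, 1, 6, 10, 9, 0, 2, 3, 8, 12, 7] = (0 4 1 13 7 9 2 5 6 10 3 11 8)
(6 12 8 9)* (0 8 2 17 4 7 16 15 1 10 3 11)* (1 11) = [8, 10, 17, 1, 7, 5, 12, 16, 9, 6, 3, 0, 2, 13, 14, 11, 15, 4] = (0 8 9 6 12 2 17 4 7 16 15 11)(1 10 3)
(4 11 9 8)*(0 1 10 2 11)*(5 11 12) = (0 1 10 2 12 5 11 9 8 4) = [1, 10, 12, 3, 0, 11, 6, 7, 4, 8, 2, 9, 5]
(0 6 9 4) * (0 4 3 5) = (0 6 9 3 5) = [6, 1, 2, 5, 4, 0, 9, 7, 8, 3]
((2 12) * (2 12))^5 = (12)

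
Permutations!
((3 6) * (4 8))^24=((3 6)(4 8))^24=(8)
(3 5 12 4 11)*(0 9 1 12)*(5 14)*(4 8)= (0 9 1 12 8 4 11 3 14 5)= [9, 12, 2, 14, 11, 0, 6, 7, 4, 1, 10, 3, 8, 13, 5]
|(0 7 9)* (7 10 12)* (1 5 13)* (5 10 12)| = 4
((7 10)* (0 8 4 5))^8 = ((0 8 4 5)(7 10))^8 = (10)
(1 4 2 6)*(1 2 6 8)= (1 4 6 2 8)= [0, 4, 8, 3, 6, 5, 2, 7, 1]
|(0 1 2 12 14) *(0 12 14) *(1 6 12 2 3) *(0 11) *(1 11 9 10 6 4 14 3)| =12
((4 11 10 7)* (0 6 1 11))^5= (0 7 11 6 4 10 1)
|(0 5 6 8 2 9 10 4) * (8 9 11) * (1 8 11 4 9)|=14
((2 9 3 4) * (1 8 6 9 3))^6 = ((1 8 6 9)(2 3 4))^6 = (1 6)(8 9)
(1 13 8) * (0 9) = (0 9)(1 13 8) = [9, 13, 2, 3, 4, 5, 6, 7, 1, 0, 10, 11, 12, 8]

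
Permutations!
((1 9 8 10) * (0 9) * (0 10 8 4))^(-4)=((0 9 4)(1 10))^(-4)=(10)(0 4 9)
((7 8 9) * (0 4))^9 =((0 4)(7 8 9))^9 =(9)(0 4)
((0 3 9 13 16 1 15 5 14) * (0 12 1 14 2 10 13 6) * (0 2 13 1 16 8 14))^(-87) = (0 14 5 10 9 16 8 15 2 3 12 13 1 6)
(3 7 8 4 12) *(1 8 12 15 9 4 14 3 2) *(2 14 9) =[0, 8, 1, 7, 15, 5, 6, 12, 9, 4, 10, 11, 14, 13, 3, 2] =(1 8 9 4 15 2)(3 7 12 14)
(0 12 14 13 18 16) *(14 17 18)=(0 12 17 18 16)(13 14)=[12, 1, 2, 3, 4, 5, 6, 7, 8, 9, 10, 11, 17, 14, 13, 15, 0, 18, 16]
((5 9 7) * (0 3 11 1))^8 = (11)(5 7 9)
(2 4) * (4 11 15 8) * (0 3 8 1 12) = (0 3 8 4 2 11 15 1 12) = [3, 12, 11, 8, 2, 5, 6, 7, 4, 9, 10, 15, 0, 13, 14, 1]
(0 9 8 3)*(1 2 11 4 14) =(0 9 8 3)(1 2 11 4 14) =[9, 2, 11, 0, 14, 5, 6, 7, 3, 8, 10, 4, 12, 13, 1]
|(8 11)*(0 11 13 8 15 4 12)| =10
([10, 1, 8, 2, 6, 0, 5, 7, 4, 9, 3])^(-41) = (0 5 6 4 8 2 3 10)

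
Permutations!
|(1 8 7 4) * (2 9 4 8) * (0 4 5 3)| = |(0 4 1 2 9 5 3)(7 8)| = 14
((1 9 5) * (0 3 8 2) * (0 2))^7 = (0 3 8)(1 9 5)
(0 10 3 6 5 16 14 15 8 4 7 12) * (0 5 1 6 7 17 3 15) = [10, 6, 2, 7, 17, 16, 1, 12, 4, 9, 15, 11, 5, 13, 0, 8, 14, 3] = (0 10 15 8 4 17 3 7 12 5 16 14)(1 6)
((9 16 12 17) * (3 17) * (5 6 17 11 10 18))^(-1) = (3 12 16 9 17 6 5 18 10 11)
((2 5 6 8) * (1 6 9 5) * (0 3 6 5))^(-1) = (0 9 5 1 2 8 6 3)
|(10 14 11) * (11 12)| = 4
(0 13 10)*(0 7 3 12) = (0 13 10 7 3 12) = [13, 1, 2, 12, 4, 5, 6, 3, 8, 9, 7, 11, 0, 10]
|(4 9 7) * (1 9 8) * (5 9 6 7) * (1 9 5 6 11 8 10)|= 8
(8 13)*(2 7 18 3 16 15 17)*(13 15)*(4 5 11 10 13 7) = (2 4 5 11 10 13 8 15 17)(3 16 7 18) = [0, 1, 4, 16, 5, 11, 6, 18, 15, 9, 13, 10, 12, 8, 14, 17, 7, 2, 3]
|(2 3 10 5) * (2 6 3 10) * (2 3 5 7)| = 6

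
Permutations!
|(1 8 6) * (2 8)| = 4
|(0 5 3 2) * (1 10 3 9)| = 7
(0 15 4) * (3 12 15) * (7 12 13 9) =(0 3 13 9 7 12 15 4) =[3, 1, 2, 13, 0, 5, 6, 12, 8, 7, 10, 11, 15, 9, 14, 4]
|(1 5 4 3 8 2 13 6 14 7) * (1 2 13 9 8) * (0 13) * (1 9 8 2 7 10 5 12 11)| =33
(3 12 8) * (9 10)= (3 12 8)(9 10)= [0, 1, 2, 12, 4, 5, 6, 7, 3, 10, 9, 11, 8]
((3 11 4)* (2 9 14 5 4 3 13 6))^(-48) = (2 9 14 5 4 13 6)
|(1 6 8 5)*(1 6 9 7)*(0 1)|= 12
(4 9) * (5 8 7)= (4 9)(5 8 7)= [0, 1, 2, 3, 9, 8, 6, 5, 7, 4]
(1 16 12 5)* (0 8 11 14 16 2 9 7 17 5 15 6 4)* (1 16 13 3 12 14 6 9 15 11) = (0 8 1 2 15 9 7 17 5 16 14 13 3 12 11 6 4) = [8, 2, 15, 12, 0, 16, 4, 17, 1, 7, 10, 6, 11, 3, 13, 9, 14, 5]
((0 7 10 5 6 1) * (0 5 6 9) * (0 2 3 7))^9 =(1 5 9 2 3 7 10 6)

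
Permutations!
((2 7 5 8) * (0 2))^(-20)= ((0 2 7 5 8))^(-20)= (8)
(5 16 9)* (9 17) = [0, 1, 2, 3, 4, 16, 6, 7, 8, 5, 10, 11, 12, 13, 14, 15, 17, 9] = (5 16 17 9)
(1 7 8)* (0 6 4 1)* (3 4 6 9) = (0 9 3 4 1 7 8) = [9, 7, 2, 4, 1, 5, 6, 8, 0, 3]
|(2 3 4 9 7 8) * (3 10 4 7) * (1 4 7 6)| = |(1 4 9 3 6)(2 10 7 8)| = 20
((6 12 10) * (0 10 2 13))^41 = (0 13 2 12 6 10)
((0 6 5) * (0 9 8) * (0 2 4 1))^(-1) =(0 1 4 2 8 9 5 6)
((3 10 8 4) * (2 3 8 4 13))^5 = (2 13 8 4 10 3)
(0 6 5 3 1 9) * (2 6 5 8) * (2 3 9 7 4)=(0 5 9)(1 7 4 2 6 8 3)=[5, 7, 6, 1, 2, 9, 8, 4, 3, 0]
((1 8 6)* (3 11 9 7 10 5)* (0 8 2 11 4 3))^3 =(0 1 9 5 6 11 10 8 2 7)(3 4)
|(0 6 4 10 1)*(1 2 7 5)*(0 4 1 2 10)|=|(10)(0 6 1 4)(2 7 5)|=12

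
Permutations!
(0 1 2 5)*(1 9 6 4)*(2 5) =(0 9 6 4 1 5) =[9, 5, 2, 3, 1, 0, 4, 7, 8, 6]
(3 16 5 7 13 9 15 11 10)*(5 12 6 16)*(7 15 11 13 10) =(3 5 15 13 9 11 7 10)(6 16 12) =[0, 1, 2, 5, 4, 15, 16, 10, 8, 11, 3, 7, 6, 9, 14, 13, 12]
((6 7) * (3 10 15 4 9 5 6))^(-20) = (3 9)(4 7)(5 10)(6 15)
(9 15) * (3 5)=(3 5)(9 15)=[0, 1, 2, 5, 4, 3, 6, 7, 8, 15, 10, 11, 12, 13, 14, 9]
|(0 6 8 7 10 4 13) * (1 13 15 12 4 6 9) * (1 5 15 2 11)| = 20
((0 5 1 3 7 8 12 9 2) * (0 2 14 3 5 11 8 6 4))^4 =(0 9 6 8 3)(4 12 7 11 14)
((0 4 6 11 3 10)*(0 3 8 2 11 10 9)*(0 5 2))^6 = (0 5 6 11 3)(2 10 8 9 4) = ((0 4 6 10 3 9 5 2 11 8))^6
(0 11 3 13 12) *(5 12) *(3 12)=[11, 1, 2, 13, 4, 3, 6, 7, 8, 9, 10, 12, 0, 5]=(0 11 12)(3 13 5)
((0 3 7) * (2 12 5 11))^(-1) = ((0 3 7)(2 12 5 11))^(-1) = (0 7 3)(2 11 5 12)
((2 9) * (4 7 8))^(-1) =((2 9)(4 7 8))^(-1) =(2 9)(4 8 7)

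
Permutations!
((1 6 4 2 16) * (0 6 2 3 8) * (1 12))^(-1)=(0 8 3 4 6)(1 12 16 2)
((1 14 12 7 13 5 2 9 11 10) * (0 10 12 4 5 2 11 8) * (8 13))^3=((0 10 1 14 4 5 11 12 7 8)(2 9 13))^3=(0 14 11 8 1 5 7 10 4 12)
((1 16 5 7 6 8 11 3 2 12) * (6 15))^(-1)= (1 12 2 3 11 8 6 15 7 5 16)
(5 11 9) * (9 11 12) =(5 12 9) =[0, 1, 2, 3, 4, 12, 6, 7, 8, 5, 10, 11, 9]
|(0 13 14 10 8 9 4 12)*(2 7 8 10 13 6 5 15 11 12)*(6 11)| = 30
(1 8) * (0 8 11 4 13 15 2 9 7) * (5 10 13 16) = (0 8 1 11 4 16 5 10 13 15 2 9 7) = [8, 11, 9, 3, 16, 10, 6, 0, 1, 7, 13, 4, 12, 15, 14, 2, 5]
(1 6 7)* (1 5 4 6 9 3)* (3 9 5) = (9)(1 5 4 6 7 3) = [0, 5, 2, 1, 6, 4, 7, 3, 8, 9]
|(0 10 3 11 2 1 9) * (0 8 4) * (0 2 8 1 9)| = |(0 10 3 11 8 4 2 9 1)| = 9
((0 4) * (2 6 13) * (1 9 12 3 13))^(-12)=(1 12 13 6 9 3 2)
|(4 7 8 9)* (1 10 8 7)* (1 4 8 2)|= |(1 10 2)(8 9)|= 6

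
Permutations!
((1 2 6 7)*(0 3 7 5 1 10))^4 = (10)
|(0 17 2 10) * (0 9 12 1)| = |(0 17 2 10 9 12 1)| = 7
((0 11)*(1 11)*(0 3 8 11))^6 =((0 1)(3 8 11))^6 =(11)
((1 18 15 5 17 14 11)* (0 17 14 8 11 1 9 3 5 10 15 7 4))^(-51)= (0 18 5 11)(1 3 8 4)(7 14 9 17)(10 15)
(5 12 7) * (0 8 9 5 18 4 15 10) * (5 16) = (0 8 9 16 5 12 7 18 4 15 10) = [8, 1, 2, 3, 15, 12, 6, 18, 9, 16, 0, 11, 7, 13, 14, 10, 5, 17, 4]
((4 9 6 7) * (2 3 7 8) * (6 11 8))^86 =((2 3 7 4 9 11 8))^86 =(2 7 9 8 3 4 11)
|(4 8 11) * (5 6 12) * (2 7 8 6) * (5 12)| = 7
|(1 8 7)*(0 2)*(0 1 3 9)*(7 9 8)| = |(0 2 1 7 3 8 9)| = 7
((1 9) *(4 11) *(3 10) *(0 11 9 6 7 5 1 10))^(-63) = (0 9)(1 6 7 5)(3 4)(10 11)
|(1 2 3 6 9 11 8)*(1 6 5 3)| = 4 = |(1 2)(3 5)(6 9 11 8)|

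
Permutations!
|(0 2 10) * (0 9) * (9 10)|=3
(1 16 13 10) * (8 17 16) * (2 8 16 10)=(1 16 13 2 8 17 10)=[0, 16, 8, 3, 4, 5, 6, 7, 17, 9, 1, 11, 12, 2, 14, 15, 13, 10]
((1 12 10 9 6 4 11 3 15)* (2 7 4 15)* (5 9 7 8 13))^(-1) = ((1 12 10 7 4 11 3 2 8 13 5 9 6 15))^(-1) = (1 15 6 9 5 13 8 2 3 11 4 7 10 12)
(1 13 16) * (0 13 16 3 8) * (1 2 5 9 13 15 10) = (0 15 10 1 16 2 5 9 13 3 8) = [15, 16, 5, 8, 4, 9, 6, 7, 0, 13, 1, 11, 12, 3, 14, 10, 2]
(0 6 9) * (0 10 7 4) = (0 6 9 10 7 4) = [6, 1, 2, 3, 0, 5, 9, 4, 8, 10, 7]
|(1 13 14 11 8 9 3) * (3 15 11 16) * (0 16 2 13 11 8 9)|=24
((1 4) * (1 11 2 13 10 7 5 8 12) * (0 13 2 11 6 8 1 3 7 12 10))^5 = (0 13)(1 12 4 3 6 7 8 5 10)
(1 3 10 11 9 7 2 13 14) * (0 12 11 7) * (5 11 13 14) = (0 12 13 5 11 9)(1 3 10 7 2 14) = [12, 3, 14, 10, 4, 11, 6, 2, 8, 0, 7, 9, 13, 5, 1]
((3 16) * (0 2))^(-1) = ((0 2)(3 16))^(-1) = (0 2)(3 16)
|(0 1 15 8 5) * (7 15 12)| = 7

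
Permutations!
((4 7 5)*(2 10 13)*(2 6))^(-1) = ((2 10 13 6)(4 7 5))^(-1) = (2 6 13 10)(4 5 7)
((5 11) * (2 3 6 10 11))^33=((2 3 6 10 11 5))^33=(2 10)(3 11)(5 6)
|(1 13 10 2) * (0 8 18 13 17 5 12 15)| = |(0 8 18 13 10 2 1 17 5 12 15)| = 11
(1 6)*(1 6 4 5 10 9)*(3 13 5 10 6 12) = (1 4 10 9)(3 13 5 6 12) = [0, 4, 2, 13, 10, 6, 12, 7, 8, 1, 9, 11, 3, 5]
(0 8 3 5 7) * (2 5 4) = (0 8 3 4 2 5 7) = [8, 1, 5, 4, 2, 7, 6, 0, 3]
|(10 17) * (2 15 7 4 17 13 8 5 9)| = |(2 15 7 4 17 10 13 8 5 9)| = 10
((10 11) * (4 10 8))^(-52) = ((4 10 11 8))^(-52) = (11)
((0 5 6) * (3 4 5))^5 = (6)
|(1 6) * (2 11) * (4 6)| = |(1 4 6)(2 11)| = 6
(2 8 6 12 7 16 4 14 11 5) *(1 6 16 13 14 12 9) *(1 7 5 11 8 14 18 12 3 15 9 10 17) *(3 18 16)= (1 6 10 17)(2 14 8 3 15 9 7 13 16 4 18 12 5)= [0, 6, 14, 15, 18, 2, 10, 13, 3, 7, 17, 11, 5, 16, 8, 9, 4, 1, 12]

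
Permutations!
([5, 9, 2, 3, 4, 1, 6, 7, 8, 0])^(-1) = [9, 5, 2, 3, 4, 0, 6, 7, 8, 1]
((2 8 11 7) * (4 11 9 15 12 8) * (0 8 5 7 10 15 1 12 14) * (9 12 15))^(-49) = ((0 8 12 5 7 2 4 11 10 9 1 15 14))^(-49) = (0 5 4 9 14 12 2 10 15 8 7 11 1)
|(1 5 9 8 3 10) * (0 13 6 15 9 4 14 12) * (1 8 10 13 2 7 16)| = 63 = |(0 2 7 16 1 5 4 14 12)(3 13 6 15 9 10 8)|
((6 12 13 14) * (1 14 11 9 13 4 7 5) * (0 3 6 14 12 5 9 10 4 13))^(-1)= (14)(0 9 7 4 10 11 13 12 1 5 6 3)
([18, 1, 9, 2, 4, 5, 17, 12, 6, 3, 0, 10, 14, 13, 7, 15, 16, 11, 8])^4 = (0 17 18 11 8 10 6)(2 9 3)(7 12 14)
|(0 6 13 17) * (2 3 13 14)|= 7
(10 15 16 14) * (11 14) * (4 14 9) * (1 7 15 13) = (1 7 15 16 11 9 4 14 10 13) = [0, 7, 2, 3, 14, 5, 6, 15, 8, 4, 13, 9, 12, 1, 10, 16, 11]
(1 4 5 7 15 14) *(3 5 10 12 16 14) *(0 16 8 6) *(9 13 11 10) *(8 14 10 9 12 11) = (0 16 10 11 9 13 8 6)(1 4 12 14)(3 5 7 15) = [16, 4, 2, 5, 12, 7, 0, 15, 6, 13, 11, 9, 14, 8, 1, 3, 10]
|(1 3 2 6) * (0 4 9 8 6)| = 8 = |(0 4 9 8 6 1 3 2)|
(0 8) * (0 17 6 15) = (0 8 17 6 15) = [8, 1, 2, 3, 4, 5, 15, 7, 17, 9, 10, 11, 12, 13, 14, 0, 16, 6]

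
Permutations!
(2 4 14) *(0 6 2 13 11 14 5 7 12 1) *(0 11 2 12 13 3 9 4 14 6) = (1 11 6 12)(2 14 3 9 4 5 7 13) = [0, 11, 14, 9, 5, 7, 12, 13, 8, 4, 10, 6, 1, 2, 3]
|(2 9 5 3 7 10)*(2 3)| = |(2 9 5)(3 7 10)| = 3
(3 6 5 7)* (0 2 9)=(0 2 9)(3 6 5 7)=[2, 1, 9, 6, 4, 7, 5, 3, 8, 0]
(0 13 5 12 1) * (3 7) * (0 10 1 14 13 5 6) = [5, 10, 2, 7, 4, 12, 0, 3, 8, 9, 1, 11, 14, 6, 13] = (0 5 12 14 13 6)(1 10)(3 7)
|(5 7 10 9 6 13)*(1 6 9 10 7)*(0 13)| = |(0 13 5 1 6)| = 5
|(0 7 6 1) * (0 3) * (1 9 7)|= |(0 1 3)(6 9 7)|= 3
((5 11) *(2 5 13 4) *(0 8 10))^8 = (0 10 8)(2 13 5 4 11)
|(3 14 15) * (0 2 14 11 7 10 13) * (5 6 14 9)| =12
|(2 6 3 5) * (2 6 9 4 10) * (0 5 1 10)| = 9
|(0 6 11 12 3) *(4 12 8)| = 7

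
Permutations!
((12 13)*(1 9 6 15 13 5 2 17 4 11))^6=(1 5 9 2 6 17 15 4 13 11 12)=((1 9 6 15 13 12 5 2 17 4 11))^6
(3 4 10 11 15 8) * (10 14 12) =(3 4 14 12 10 11 15 8) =[0, 1, 2, 4, 14, 5, 6, 7, 3, 9, 11, 15, 10, 13, 12, 8]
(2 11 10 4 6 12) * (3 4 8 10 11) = (2 3 4 6 12)(8 10) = [0, 1, 3, 4, 6, 5, 12, 7, 10, 9, 8, 11, 2]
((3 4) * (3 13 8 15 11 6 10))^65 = ((3 4 13 8 15 11 6 10))^65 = (3 4 13 8 15 11 6 10)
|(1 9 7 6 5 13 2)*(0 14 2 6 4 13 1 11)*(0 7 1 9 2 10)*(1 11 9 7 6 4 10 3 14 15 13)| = |(0 15 13 4 1 2 9 11 6 5 7 10)(3 14)| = 12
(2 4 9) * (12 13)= (2 4 9)(12 13)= [0, 1, 4, 3, 9, 5, 6, 7, 8, 2, 10, 11, 13, 12]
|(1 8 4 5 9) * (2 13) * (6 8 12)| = |(1 12 6 8 4 5 9)(2 13)| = 14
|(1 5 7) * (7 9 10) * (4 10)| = |(1 5 9 4 10 7)| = 6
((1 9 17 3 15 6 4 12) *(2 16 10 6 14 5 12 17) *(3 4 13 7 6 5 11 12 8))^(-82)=((1 9 2 16 10 5 8 3 15 14 11 12)(4 17)(6 13 7))^(-82)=(17)(1 2 10 8 15 11)(3 14 12 9 16 5)(6 7 13)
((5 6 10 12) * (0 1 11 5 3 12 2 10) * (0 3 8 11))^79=(0 1)(2 10)(3 12 8 11 5 6)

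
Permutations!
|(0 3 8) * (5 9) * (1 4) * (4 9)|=|(0 3 8)(1 9 5 4)|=12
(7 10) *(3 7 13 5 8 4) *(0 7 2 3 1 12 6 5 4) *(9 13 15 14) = (0 7 10 15 14 9 13 4 1 12 6 5 8)(2 3) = [7, 12, 3, 2, 1, 8, 5, 10, 0, 13, 15, 11, 6, 4, 9, 14]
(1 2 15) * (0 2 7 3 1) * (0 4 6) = (0 2 15 4 6)(1 7 3) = [2, 7, 15, 1, 6, 5, 0, 3, 8, 9, 10, 11, 12, 13, 14, 4]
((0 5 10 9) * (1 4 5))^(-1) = (0 9 10 5 4 1)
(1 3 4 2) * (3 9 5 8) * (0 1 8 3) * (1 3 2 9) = (0 3 4 9 5 2 8) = [3, 1, 8, 4, 9, 2, 6, 7, 0, 5]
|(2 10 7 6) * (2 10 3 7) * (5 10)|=6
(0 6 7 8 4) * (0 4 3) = (0 6 7 8 3) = [6, 1, 2, 0, 4, 5, 7, 8, 3]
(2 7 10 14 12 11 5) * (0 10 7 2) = (0 10 14 12 11 5) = [10, 1, 2, 3, 4, 0, 6, 7, 8, 9, 14, 5, 11, 13, 12]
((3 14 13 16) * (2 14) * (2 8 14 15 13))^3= (2 16 14 13 8 15 3)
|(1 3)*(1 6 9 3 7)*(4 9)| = 4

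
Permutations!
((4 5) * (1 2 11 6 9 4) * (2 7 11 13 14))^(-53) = (1 6 5 11 4 7 9)(2 13 14)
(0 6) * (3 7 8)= (0 6)(3 7 8)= [6, 1, 2, 7, 4, 5, 0, 8, 3]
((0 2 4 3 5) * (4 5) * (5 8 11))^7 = (0 8 5 2 11)(3 4)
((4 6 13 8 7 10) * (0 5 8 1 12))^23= (0 7 6 12 8 4 1 5 10 13)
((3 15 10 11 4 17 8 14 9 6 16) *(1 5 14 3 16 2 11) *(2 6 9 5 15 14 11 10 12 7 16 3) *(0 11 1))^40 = ((0 11 4 17 8 2 10)(1 15 12 7 16 3 14 5))^40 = (0 2 17 11 10 8 4)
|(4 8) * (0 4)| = 3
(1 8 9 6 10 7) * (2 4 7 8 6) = [0, 6, 4, 3, 7, 5, 10, 1, 9, 2, 8] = (1 6 10 8 9 2 4 7)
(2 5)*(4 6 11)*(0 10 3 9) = [10, 1, 5, 9, 6, 2, 11, 7, 8, 0, 3, 4] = (0 10 3 9)(2 5)(4 6 11)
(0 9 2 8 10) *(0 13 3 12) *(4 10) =(0 9 2 8 4 10 13 3 12) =[9, 1, 8, 12, 10, 5, 6, 7, 4, 2, 13, 11, 0, 3]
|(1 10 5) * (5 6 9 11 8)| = 7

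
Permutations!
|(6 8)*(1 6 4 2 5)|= 6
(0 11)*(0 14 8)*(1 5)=(0 11 14 8)(1 5)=[11, 5, 2, 3, 4, 1, 6, 7, 0, 9, 10, 14, 12, 13, 8]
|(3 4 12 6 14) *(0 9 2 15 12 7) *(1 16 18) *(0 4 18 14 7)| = 40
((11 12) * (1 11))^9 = (12)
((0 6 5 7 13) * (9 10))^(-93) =(0 5 13 6 7)(9 10)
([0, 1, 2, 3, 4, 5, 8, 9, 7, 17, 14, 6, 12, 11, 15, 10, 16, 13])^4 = (6 17 8 13 7 11 9)(10 14 15)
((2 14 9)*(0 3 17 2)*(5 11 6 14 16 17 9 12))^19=(0 3 9)(2 16 17)(5 12 14 6 11)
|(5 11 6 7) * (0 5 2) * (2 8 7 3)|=6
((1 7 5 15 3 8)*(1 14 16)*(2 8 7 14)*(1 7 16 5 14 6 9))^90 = ((1 6 9)(2 8)(3 16 7 14 5 15))^90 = (16)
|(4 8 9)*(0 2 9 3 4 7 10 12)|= |(0 2 9 7 10 12)(3 4 8)|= 6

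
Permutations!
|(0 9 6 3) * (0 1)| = 5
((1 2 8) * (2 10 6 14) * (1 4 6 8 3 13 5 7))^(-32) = (1 10 8 4 6 14 2 3 13 5 7)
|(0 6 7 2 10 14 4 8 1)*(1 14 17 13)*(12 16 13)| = 30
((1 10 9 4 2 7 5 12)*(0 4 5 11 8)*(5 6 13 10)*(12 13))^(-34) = ((0 4 2 7 11 8)(1 5 13 10 9 6 12))^(-34) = (0 2 11)(1 5 13 10 9 6 12)(4 7 8)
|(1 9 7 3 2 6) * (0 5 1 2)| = |(0 5 1 9 7 3)(2 6)| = 6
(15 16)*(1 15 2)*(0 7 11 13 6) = [7, 15, 1, 3, 4, 5, 0, 11, 8, 9, 10, 13, 12, 6, 14, 16, 2] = (0 7 11 13 6)(1 15 16 2)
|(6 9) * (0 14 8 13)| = 4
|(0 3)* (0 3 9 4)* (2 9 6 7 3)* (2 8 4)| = |(0 6 7 3 8 4)(2 9)| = 6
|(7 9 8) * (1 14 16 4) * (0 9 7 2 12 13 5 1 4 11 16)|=|(0 9 8 2 12 13 5 1 14)(11 16)|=18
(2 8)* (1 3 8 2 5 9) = (1 3 8 5 9) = [0, 3, 2, 8, 4, 9, 6, 7, 5, 1]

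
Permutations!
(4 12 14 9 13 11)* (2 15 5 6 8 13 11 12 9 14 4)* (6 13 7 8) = (2 15 5 13 12 4 9 11)(7 8) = [0, 1, 15, 3, 9, 13, 6, 8, 7, 11, 10, 2, 4, 12, 14, 5]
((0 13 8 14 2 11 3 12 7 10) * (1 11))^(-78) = (0 10 7 12 3 11 1 2 14 8 13)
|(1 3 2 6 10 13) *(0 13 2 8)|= 15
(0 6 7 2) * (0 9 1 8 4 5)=(0 6 7 2 9 1 8 4 5)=[6, 8, 9, 3, 5, 0, 7, 2, 4, 1]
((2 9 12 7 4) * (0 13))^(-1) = (0 13)(2 4 7 12 9)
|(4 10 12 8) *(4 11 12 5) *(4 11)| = |(4 10 5 11 12 8)| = 6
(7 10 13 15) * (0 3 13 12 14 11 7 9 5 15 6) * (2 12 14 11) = (0 3 13 6)(2 12 11 7 10 14)(5 15 9) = [3, 1, 12, 13, 4, 15, 0, 10, 8, 5, 14, 7, 11, 6, 2, 9]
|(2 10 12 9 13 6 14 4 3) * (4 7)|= |(2 10 12 9 13 6 14 7 4 3)|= 10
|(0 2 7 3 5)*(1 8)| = |(0 2 7 3 5)(1 8)| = 10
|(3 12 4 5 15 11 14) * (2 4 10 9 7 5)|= |(2 4)(3 12 10 9 7 5 15 11 14)|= 18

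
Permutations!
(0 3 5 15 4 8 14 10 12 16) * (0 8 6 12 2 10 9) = (0 3 5 15 4 6 12 16 8 14 9)(2 10) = [3, 1, 10, 5, 6, 15, 12, 7, 14, 0, 2, 11, 16, 13, 9, 4, 8]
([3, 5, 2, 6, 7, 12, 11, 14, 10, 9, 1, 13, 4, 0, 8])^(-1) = [13, 10, 2, 0, 12, 1, 3, 4, 14, 9, 8, 6, 5, 11, 7]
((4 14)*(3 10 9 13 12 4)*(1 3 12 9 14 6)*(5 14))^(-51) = (1 12 10 6 14 3 4 5)(9 13)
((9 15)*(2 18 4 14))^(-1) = ((2 18 4 14)(9 15))^(-1) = (2 14 4 18)(9 15)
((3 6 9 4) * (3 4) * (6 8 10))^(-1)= (3 9 6 10 8)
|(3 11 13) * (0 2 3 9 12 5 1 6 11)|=|(0 2 3)(1 6 11 13 9 12 5)|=21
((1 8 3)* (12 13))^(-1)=((1 8 3)(12 13))^(-1)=(1 3 8)(12 13)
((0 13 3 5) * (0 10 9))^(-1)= (0 9 10 5 3 13)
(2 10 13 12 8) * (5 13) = (2 10 5 13 12 8) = [0, 1, 10, 3, 4, 13, 6, 7, 2, 9, 5, 11, 8, 12]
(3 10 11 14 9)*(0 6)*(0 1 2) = (0 6 1 2)(3 10 11 14 9) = [6, 2, 0, 10, 4, 5, 1, 7, 8, 3, 11, 14, 12, 13, 9]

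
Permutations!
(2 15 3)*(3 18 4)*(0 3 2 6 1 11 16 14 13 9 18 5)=[3, 11, 15, 6, 2, 0, 1, 7, 8, 18, 10, 16, 12, 9, 13, 5, 14, 17, 4]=(0 3 6 1 11 16 14 13 9 18 4 2 15 5)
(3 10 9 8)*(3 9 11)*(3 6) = (3 10 11 6)(8 9) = [0, 1, 2, 10, 4, 5, 3, 7, 9, 8, 11, 6]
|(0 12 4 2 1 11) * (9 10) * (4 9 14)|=9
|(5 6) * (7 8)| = 2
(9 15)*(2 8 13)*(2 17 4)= (2 8 13 17 4)(9 15)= [0, 1, 8, 3, 2, 5, 6, 7, 13, 15, 10, 11, 12, 17, 14, 9, 16, 4]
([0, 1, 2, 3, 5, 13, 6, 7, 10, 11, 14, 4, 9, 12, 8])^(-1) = [0, 1, 2, 3, 11, 4, 6, 7, 14, 12, 8, 9, 13, 5, 10]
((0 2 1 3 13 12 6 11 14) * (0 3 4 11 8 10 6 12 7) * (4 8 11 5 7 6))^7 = (0 7 5 4 10 8 1 2)(3 6 14 13 11)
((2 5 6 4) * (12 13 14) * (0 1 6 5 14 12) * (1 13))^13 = (0 4 12 14 6 13 2 1)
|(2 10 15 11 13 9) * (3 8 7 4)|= 12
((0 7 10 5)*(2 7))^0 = (10)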